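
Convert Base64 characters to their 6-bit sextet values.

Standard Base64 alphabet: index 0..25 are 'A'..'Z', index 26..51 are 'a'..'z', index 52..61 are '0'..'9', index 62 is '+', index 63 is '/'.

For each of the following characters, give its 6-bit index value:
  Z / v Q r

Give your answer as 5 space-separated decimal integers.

Answer: 25 63 47 16 43

Derivation:
'Z': A..Z range, ord('Z') − ord('A') = 25
'/': index 63
'v': a..z range, 26 + ord('v') − ord('a') = 47
'Q': A..Z range, ord('Q') − ord('A') = 16
'r': a..z range, 26 + ord('r') − ord('a') = 43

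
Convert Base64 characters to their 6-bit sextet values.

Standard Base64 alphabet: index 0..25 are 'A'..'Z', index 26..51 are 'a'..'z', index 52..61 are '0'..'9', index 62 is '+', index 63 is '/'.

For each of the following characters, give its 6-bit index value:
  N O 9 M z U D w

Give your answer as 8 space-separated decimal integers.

Answer: 13 14 61 12 51 20 3 48

Derivation:
'N': A..Z range, ord('N') − ord('A') = 13
'O': A..Z range, ord('O') − ord('A') = 14
'9': 0..9 range, 52 + ord('9') − ord('0') = 61
'M': A..Z range, ord('M') − ord('A') = 12
'z': a..z range, 26 + ord('z') − ord('a') = 51
'U': A..Z range, ord('U') − ord('A') = 20
'D': A..Z range, ord('D') − ord('A') = 3
'w': a..z range, 26 + ord('w') − ord('a') = 48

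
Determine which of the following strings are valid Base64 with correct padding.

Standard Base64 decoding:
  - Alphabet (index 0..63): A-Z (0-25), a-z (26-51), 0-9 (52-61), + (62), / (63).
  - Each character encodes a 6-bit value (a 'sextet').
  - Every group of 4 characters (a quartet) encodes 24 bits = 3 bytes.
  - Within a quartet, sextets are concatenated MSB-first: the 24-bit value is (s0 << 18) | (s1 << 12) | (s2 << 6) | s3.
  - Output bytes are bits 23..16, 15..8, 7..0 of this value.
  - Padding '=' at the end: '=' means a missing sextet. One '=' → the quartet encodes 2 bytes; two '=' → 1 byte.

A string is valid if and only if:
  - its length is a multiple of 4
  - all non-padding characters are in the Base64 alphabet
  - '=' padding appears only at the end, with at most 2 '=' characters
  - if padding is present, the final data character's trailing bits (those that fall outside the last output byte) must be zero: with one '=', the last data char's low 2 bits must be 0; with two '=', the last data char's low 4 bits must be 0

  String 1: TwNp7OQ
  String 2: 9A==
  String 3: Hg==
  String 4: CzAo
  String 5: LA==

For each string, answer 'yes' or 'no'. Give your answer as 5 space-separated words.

Answer: no yes yes yes yes

Derivation:
String 1: 'TwNp7OQ' → invalid (len=7 not mult of 4)
String 2: '9A==' → valid
String 3: 'Hg==' → valid
String 4: 'CzAo' → valid
String 5: 'LA==' → valid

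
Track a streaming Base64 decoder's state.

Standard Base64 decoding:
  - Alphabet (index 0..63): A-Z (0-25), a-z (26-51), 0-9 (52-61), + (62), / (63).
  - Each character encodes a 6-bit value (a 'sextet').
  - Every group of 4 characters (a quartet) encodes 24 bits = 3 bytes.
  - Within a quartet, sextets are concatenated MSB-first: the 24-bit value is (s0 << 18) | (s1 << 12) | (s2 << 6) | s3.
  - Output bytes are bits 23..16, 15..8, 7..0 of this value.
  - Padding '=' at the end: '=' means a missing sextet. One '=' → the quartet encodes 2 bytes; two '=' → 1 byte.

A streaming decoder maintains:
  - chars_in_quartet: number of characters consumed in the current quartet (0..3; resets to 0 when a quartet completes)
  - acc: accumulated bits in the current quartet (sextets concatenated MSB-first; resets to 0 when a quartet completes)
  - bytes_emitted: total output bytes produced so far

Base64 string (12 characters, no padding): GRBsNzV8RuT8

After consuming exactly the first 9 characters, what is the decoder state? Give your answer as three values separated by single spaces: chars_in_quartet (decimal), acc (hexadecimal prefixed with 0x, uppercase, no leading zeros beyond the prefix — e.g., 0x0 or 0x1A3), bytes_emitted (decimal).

After char 0 ('G'=6): chars_in_quartet=1 acc=0x6 bytes_emitted=0
After char 1 ('R'=17): chars_in_quartet=2 acc=0x191 bytes_emitted=0
After char 2 ('B'=1): chars_in_quartet=3 acc=0x6441 bytes_emitted=0
After char 3 ('s'=44): chars_in_quartet=4 acc=0x19106C -> emit 19 10 6C, reset; bytes_emitted=3
After char 4 ('N'=13): chars_in_quartet=1 acc=0xD bytes_emitted=3
After char 5 ('z'=51): chars_in_quartet=2 acc=0x373 bytes_emitted=3
After char 6 ('V'=21): chars_in_quartet=3 acc=0xDCD5 bytes_emitted=3
After char 7 ('8'=60): chars_in_quartet=4 acc=0x37357C -> emit 37 35 7C, reset; bytes_emitted=6
After char 8 ('R'=17): chars_in_quartet=1 acc=0x11 bytes_emitted=6

Answer: 1 0x11 6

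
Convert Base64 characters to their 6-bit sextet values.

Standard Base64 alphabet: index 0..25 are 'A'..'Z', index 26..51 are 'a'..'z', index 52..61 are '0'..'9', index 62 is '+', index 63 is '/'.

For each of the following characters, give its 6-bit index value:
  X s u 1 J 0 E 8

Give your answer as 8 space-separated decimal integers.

Answer: 23 44 46 53 9 52 4 60

Derivation:
'X': A..Z range, ord('X') − ord('A') = 23
's': a..z range, 26 + ord('s') − ord('a') = 44
'u': a..z range, 26 + ord('u') − ord('a') = 46
'1': 0..9 range, 52 + ord('1') − ord('0') = 53
'J': A..Z range, ord('J') − ord('A') = 9
'0': 0..9 range, 52 + ord('0') − ord('0') = 52
'E': A..Z range, ord('E') − ord('A') = 4
'8': 0..9 range, 52 + ord('8') − ord('0') = 60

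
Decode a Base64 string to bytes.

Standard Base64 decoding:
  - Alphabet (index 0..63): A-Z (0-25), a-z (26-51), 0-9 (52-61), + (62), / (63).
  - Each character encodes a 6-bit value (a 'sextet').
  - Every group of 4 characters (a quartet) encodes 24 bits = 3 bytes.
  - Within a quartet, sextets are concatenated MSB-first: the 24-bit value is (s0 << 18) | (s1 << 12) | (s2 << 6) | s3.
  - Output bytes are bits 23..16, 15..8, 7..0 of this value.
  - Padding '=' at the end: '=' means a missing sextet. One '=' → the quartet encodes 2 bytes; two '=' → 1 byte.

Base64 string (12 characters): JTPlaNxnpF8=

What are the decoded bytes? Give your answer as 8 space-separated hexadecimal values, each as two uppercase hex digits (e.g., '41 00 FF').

After char 0 ('J'=9): chars_in_quartet=1 acc=0x9 bytes_emitted=0
After char 1 ('T'=19): chars_in_quartet=2 acc=0x253 bytes_emitted=0
After char 2 ('P'=15): chars_in_quartet=3 acc=0x94CF bytes_emitted=0
After char 3 ('l'=37): chars_in_quartet=4 acc=0x2533E5 -> emit 25 33 E5, reset; bytes_emitted=3
After char 4 ('a'=26): chars_in_quartet=1 acc=0x1A bytes_emitted=3
After char 5 ('N'=13): chars_in_quartet=2 acc=0x68D bytes_emitted=3
After char 6 ('x'=49): chars_in_quartet=3 acc=0x1A371 bytes_emitted=3
After char 7 ('n'=39): chars_in_quartet=4 acc=0x68DC67 -> emit 68 DC 67, reset; bytes_emitted=6
After char 8 ('p'=41): chars_in_quartet=1 acc=0x29 bytes_emitted=6
After char 9 ('F'=5): chars_in_quartet=2 acc=0xA45 bytes_emitted=6
After char 10 ('8'=60): chars_in_quartet=3 acc=0x2917C bytes_emitted=6
Padding '=': partial quartet acc=0x2917C -> emit A4 5F; bytes_emitted=8

Answer: 25 33 E5 68 DC 67 A4 5F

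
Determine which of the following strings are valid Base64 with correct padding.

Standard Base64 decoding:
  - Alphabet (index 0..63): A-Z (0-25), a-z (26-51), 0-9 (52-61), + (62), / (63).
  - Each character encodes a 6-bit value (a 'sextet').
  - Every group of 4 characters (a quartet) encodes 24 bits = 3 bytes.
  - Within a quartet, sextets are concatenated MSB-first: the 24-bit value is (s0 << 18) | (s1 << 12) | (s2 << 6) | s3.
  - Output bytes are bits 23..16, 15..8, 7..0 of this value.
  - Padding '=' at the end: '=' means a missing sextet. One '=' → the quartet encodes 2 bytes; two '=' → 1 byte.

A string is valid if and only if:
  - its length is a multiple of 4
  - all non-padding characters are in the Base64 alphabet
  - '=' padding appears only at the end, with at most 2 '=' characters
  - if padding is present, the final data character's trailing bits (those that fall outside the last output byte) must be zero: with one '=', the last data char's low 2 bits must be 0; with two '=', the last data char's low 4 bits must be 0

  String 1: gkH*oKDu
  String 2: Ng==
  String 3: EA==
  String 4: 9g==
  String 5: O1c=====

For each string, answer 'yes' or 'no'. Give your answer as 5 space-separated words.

String 1: 'gkH*oKDu' → invalid (bad char(s): ['*'])
String 2: 'Ng==' → valid
String 3: 'EA==' → valid
String 4: '9g==' → valid
String 5: 'O1c=====' → invalid (5 pad chars (max 2))

Answer: no yes yes yes no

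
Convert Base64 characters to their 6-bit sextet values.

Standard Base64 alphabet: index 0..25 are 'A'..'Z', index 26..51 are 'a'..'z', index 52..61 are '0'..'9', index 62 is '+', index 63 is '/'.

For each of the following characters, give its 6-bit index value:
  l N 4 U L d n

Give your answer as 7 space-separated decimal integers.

'l': a..z range, 26 + ord('l') − ord('a') = 37
'N': A..Z range, ord('N') − ord('A') = 13
'4': 0..9 range, 52 + ord('4') − ord('0') = 56
'U': A..Z range, ord('U') − ord('A') = 20
'L': A..Z range, ord('L') − ord('A') = 11
'd': a..z range, 26 + ord('d') − ord('a') = 29
'n': a..z range, 26 + ord('n') − ord('a') = 39

Answer: 37 13 56 20 11 29 39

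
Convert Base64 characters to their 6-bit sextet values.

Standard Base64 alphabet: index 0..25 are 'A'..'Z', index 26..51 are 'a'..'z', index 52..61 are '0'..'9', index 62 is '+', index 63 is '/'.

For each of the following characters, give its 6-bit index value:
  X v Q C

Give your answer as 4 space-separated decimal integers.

'X': A..Z range, ord('X') − ord('A') = 23
'v': a..z range, 26 + ord('v') − ord('a') = 47
'Q': A..Z range, ord('Q') − ord('A') = 16
'C': A..Z range, ord('C') − ord('A') = 2

Answer: 23 47 16 2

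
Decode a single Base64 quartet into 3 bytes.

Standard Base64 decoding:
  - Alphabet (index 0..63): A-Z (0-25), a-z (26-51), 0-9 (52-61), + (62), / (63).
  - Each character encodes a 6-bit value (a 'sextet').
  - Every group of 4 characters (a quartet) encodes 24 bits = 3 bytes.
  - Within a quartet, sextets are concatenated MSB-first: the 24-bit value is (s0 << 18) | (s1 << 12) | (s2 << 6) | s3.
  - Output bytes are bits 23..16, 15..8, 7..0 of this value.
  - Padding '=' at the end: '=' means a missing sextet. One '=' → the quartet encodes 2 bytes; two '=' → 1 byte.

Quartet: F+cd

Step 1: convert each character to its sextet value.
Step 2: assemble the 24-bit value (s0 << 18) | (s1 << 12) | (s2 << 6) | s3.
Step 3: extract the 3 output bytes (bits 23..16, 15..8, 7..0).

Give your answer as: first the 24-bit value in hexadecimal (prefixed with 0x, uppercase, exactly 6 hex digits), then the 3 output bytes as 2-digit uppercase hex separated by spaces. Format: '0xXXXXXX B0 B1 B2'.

Sextets: F=5, +=62, c=28, d=29
24-bit: (5<<18) | (62<<12) | (28<<6) | 29
      = 0x140000 | 0x03E000 | 0x000700 | 0x00001D
      = 0x17E71D
Bytes: (v>>16)&0xFF=17, (v>>8)&0xFF=E7, v&0xFF=1D

Answer: 0x17E71D 17 E7 1D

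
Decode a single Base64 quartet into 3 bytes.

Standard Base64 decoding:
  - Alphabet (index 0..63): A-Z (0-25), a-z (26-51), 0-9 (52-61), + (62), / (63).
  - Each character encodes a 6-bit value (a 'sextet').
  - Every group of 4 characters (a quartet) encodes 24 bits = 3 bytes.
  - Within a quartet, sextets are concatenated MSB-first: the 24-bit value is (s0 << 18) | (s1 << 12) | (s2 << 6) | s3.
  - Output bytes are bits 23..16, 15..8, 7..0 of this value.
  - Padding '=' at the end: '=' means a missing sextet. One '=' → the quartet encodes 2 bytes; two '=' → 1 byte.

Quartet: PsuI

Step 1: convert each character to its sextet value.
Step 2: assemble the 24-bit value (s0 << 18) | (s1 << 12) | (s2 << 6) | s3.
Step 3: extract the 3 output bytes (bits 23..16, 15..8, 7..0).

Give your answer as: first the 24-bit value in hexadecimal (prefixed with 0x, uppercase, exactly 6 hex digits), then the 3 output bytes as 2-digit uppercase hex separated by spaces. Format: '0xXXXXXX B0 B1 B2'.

Sextets: P=15, s=44, u=46, I=8
24-bit: (15<<18) | (44<<12) | (46<<6) | 8
      = 0x3C0000 | 0x02C000 | 0x000B80 | 0x000008
      = 0x3ECB88
Bytes: (v>>16)&0xFF=3E, (v>>8)&0xFF=CB, v&0xFF=88

Answer: 0x3ECB88 3E CB 88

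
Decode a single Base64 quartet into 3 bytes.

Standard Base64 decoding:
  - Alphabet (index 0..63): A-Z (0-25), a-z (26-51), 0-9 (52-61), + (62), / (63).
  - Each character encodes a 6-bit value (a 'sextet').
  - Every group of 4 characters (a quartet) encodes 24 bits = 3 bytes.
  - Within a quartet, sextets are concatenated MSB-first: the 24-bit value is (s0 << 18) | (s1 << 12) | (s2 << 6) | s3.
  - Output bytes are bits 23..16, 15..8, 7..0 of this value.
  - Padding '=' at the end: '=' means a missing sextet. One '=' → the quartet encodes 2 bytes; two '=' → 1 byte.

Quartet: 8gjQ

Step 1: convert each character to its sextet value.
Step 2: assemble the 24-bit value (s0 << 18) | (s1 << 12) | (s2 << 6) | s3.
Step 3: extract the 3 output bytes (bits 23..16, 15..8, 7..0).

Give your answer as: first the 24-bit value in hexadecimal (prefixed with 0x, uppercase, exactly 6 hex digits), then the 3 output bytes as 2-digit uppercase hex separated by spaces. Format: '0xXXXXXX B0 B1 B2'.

Answer: 0xF208D0 F2 08 D0

Derivation:
Sextets: 8=60, g=32, j=35, Q=16
24-bit: (60<<18) | (32<<12) | (35<<6) | 16
      = 0xF00000 | 0x020000 | 0x0008C0 | 0x000010
      = 0xF208D0
Bytes: (v>>16)&0xFF=F2, (v>>8)&0xFF=08, v&0xFF=D0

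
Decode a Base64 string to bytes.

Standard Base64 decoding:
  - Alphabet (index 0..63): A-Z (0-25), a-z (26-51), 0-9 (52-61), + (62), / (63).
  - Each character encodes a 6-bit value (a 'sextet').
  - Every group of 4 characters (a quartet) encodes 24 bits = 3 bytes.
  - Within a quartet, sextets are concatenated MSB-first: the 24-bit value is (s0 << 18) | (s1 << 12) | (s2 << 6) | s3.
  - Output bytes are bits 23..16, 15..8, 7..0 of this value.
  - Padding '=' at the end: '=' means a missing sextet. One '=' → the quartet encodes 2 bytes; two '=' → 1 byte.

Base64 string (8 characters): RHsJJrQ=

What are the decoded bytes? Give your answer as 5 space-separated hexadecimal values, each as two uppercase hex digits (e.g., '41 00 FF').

After char 0 ('R'=17): chars_in_quartet=1 acc=0x11 bytes_emitted=0
After char 1 ('H'=7): chars_in_quartet=2 acc=0x447 bytes_emitted=0
After char 2 ('s'=44): chars_in_quartet=3 acc=0x111EC bytes_emitted=0
After char 3 ('J'=9): chars_in_quartet=4 acc=0x447B09 -> emit 44 7B 09, reset; bytes_emitted=3
After char 4 ('J'=9): chars_in_quartet=1 acc=0x9 bytes_emitted=3
After char 5 ('r'=43): chars_in_quartet=2 acc=0x26B bytes_emitted=3
After char 6 ('Q'=16): chars_in_quartet=3 acc=0x9AD0 bytes_emitted=3
Padding '=': partial quartet acc=0x9AD0 -> emit 26 B4; bytes_emitted=5

Answer: 44 7B 09 26 B4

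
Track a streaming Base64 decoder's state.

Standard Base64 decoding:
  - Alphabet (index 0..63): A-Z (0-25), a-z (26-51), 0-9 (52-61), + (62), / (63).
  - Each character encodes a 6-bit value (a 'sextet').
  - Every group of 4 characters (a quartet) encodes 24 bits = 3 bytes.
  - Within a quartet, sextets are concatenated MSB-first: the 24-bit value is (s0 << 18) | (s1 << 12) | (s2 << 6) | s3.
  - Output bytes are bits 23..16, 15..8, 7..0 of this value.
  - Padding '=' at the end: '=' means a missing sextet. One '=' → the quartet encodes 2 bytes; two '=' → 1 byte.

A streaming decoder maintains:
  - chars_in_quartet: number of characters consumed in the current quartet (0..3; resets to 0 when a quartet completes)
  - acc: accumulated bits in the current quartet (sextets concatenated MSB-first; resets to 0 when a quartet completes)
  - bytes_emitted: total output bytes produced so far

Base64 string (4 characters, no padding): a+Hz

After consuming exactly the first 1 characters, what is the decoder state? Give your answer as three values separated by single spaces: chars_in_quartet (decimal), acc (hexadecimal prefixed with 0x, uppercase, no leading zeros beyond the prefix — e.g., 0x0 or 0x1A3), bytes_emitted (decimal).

After char 0 ('a'=26): chars_in_quartet=1 acc=0x1A bytes_emitted=0

Answer: 1 0x1A 0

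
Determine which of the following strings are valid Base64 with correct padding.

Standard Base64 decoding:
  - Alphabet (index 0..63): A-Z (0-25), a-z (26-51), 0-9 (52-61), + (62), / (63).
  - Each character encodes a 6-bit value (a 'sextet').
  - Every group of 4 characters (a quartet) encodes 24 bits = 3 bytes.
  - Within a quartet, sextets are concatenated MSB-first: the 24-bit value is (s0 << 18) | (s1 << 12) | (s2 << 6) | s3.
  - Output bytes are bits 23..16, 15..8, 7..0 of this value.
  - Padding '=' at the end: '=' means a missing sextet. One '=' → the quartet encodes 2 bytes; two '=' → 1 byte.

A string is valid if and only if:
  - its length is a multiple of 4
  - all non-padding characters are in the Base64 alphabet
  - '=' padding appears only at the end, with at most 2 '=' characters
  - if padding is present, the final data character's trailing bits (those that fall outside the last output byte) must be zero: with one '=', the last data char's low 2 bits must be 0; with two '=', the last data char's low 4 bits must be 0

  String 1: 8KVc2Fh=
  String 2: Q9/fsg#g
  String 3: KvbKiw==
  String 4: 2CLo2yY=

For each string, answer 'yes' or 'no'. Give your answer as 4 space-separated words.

String 1: '8KVc2Fh=' → invalid (bad trailing bits)
String 2: 'Q9/fsg#g' → invalid (bad char(s): ['#'])
String 3: 'KvbKiw==' → valid
String 4: '2CLo2yY=' → valid

Answer: no no yes yes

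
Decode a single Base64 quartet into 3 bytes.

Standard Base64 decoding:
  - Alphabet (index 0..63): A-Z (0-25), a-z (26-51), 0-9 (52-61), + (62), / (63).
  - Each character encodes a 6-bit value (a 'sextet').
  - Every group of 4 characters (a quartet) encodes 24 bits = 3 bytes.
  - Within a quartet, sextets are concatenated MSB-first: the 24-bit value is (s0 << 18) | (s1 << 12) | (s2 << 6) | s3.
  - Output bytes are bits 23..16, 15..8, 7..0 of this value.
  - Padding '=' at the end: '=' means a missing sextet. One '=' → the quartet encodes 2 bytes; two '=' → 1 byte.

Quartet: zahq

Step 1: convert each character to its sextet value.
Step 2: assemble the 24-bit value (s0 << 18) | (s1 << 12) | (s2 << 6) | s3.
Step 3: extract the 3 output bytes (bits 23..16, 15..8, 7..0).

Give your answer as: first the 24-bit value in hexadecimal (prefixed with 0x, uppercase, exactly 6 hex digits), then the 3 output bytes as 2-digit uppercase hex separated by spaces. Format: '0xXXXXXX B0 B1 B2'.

Answer: 0xCDA86A CD A8 6A

Derivation:
Sextets: z=51, a=26, h=33, q=42
24-bit: (51<<18) | (26<<12) | (33<<6) | 42
      = 0xCC0000 | 0x01A000 | 0x000840 | 0x00002A
      = 0xCDA86A
Bytes: (v>>16)&0xFF=CD, (v>>8)&0xFF=A8, v&0xFF=6A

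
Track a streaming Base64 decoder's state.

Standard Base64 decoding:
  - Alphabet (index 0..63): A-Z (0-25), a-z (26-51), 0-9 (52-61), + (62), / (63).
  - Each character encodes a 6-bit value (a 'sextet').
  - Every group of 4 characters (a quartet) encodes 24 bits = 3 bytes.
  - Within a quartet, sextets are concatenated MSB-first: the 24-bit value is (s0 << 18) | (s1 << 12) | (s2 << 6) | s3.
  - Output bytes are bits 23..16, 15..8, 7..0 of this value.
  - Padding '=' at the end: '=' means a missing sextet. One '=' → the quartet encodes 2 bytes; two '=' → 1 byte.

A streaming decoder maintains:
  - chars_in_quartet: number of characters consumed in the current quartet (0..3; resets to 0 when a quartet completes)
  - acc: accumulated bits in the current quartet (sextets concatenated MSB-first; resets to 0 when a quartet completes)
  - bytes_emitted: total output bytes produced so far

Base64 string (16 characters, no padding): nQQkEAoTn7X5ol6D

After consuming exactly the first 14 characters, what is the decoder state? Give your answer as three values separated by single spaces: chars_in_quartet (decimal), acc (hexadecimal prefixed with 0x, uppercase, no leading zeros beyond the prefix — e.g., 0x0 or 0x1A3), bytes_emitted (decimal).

After char 0 ('n'=39): chars_in_quartet=1 acc=0x27 bytes_emitted=0
After char 1 ('Q'=16): chars_in_quartet=2 acc=0x9D0 bytes_emitted=0
After char 2 ('Q'=16): chars_in_quartet=3 acc=0x27410 bytes_emitted=0
After char 3 ('k'=36): chars_in_quartet=4 acc=0x9D0424 -> emit 9D 04 24, reset; bytes_emitted=3
After char 4 ('E'=4): chars_in_quartet=1 acc=0x4 bytes_emitted=3
After char 5 ('A'=0): chars_in_quartet=2 acc=0x100 bytes_emitted=3
After char 6 ('o'=40): chars_in_quartet=3 acc=0x4028 bytes_emitted=3
After char 7 ('T'=19): chars_in_quartet=4 acc=0x100A13 -> emit 10 0A 13, reset; bytes_emitted=6
After char 8 ('n'=39): chars_in_quartet=1 acc=0x27 bytes_emitted=6
After char 9 ('7'=59): chars_in_quartet=2 acc=0x9FB bytes_emitted=6
After char 10 ('X'=23): chars_in_quartet=3 acc=0x27ED7 bytes_emitted=6
After char 11 ('5'=57): chars_in_quartet=4 acc=0x9FB5F9 -> emit 9F B5 F9, reset; bytes_emitted=9
After char 12 ('o'=40): chars_in_quartet=1 acc=0x28 bytes_emitted=9
After char 13 ('l'=37): chars_in_quartet=2 acc=0xA25 bytes_emitted=9

Answer: 2 0xA25 9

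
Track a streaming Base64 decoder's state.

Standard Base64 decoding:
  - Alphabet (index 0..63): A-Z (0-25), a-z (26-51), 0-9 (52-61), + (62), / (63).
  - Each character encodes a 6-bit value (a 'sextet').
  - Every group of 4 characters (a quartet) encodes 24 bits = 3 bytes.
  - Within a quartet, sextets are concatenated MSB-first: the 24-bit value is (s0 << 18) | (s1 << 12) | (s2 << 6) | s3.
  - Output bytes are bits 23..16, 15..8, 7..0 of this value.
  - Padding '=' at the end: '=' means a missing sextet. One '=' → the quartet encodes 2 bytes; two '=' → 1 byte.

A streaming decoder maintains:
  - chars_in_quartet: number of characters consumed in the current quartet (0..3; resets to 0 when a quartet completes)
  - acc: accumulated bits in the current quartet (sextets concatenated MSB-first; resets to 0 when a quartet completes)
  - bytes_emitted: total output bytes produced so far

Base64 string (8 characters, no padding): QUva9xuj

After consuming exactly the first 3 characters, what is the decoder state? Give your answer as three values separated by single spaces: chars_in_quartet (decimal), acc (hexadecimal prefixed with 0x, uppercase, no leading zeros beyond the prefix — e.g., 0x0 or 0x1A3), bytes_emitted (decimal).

Answer: 3 0x1052F 0

Derivation:
After char 0 ('Q'=16): chars_in_quartet=1 acc=0x10 bytes_emitted=0
After char 1 ('U'=20): chars_in_quartet=2 acc=0x414 bytes_emitted=0
After char 2 ('v'=47): chars_in_quartet=3 acc=0x1052F bytes_emitted=0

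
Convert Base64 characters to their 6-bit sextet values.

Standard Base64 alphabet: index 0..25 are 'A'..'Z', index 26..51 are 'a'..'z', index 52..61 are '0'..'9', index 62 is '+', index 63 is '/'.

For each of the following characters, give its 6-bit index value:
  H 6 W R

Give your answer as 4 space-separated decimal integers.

Answer: 7 58 22 17

Derivation:
'H': A..Z range, ord('H') − ord('A') = 7
'6': 0..9 range, 52 + ord('6') − ord('0') = 58
'W': A..Z range, ord('W') − ord('A') = 22
'R': A..Z range, ord('R') − ord('A') = 17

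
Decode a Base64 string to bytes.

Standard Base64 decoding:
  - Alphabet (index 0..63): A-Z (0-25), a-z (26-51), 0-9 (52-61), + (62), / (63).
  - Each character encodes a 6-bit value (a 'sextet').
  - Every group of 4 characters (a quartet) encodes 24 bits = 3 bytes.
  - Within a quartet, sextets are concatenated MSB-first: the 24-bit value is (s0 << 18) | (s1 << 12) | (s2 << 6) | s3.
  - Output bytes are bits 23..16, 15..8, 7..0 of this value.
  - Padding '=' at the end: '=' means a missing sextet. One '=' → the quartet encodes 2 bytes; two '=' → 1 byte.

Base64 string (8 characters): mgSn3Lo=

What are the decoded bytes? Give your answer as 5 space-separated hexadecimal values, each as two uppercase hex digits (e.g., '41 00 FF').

Answer: 9A 04 A7 DC BA

Derivation:
After char 0 ('m'=38): chars_in_quartet=1 acc=0x26 bytes_emitted=0
After char 1 ('g'=32): chars_in_quartet=2 acc=0x9A0 bytes_emitted=0
After char 2 ('S'=18): chars_in_quartet=3 acc=0x26812 bytes_emitted=0
After char 3 ('n'=39): chars_in_quartet=4 acc=0x9A04A7 -> emit 9A 04 A7, reset; bytes_emitted=3
After char 4 ('3'=55): chars_in_quartet=1 acc=0x37 bytes_emitted=3
After char 5 ('L'=11): chars_in_quartet=2 acc=0xDCB bytes_emitted=3
After char 6 ('o'=40): chars_in_quartet=3 acc=0x372E8 bytes_emitted=3
Padding '=': partial quartet acc=0x372E8 -> emit DC BA; bytes_emitted=5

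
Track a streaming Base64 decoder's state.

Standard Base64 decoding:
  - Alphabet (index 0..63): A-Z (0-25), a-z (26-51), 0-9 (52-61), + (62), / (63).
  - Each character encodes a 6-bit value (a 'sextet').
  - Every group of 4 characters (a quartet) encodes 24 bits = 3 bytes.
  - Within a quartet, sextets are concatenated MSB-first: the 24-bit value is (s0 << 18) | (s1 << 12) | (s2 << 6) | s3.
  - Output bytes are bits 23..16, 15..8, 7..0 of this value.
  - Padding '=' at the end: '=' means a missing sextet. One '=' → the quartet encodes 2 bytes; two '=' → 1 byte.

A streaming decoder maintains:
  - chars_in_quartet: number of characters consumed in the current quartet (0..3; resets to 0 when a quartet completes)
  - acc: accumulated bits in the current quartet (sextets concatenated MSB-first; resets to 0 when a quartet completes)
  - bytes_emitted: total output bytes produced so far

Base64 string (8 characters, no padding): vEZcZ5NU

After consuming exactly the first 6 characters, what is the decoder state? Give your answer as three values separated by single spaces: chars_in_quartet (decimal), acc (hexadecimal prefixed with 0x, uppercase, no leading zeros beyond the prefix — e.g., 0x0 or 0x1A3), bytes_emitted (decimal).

After char 0 ('v'=47): chars_in_quartet=1 acc=0x2F bytes_emitted=0
After char 1 ('E'=4): chars_in_quartet=2 acc=0xBC4 bytes_emitted=0
After char 2 ('Z'=25): chars_in_quartet=3 acc=0x2F119 bytes_emitted=0
After char 3 ('c'=28): chars_in_quartet=4 acc=0xBC465C -> emit BC 46 5C, reset; bytes_emitted=3
After char 4 ('Z'=25): chars_in_quartet=1 acc=0x19 bytes_emitted=3
After char 5 ('5'=57): chars_in_quartet=2 acc=0x679 bytes_emitted=3

Answer: 2 0x679 3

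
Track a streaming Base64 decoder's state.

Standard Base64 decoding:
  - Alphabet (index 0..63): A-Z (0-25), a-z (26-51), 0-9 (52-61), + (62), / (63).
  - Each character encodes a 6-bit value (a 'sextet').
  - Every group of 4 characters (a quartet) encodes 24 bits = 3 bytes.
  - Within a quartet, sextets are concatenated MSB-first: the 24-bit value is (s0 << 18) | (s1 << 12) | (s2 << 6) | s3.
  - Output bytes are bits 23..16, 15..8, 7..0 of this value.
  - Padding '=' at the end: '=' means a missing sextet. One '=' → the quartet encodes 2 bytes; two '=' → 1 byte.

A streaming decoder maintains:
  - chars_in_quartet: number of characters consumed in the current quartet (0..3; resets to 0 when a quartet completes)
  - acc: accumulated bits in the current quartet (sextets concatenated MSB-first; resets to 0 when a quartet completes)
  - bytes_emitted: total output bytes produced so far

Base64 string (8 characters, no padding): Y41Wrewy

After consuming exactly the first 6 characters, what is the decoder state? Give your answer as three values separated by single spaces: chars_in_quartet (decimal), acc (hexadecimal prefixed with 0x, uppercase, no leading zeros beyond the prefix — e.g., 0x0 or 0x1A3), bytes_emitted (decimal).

After char 0 ('Y'=24): chars_in_quartet=1 acc=0x18 bytes_emitted=0
After char 1 ('4'=56): chars_in_quartet=2 acc=0x638 bytes_emitted=0
After char 2 ('1'=53): chars_in_quartet=3 acc=0x18E35 bytes_emitted=0
After char 3 ('W'=22): chars_in_quartet=4 acc=0x638D56 -> emit 63 8D 56, reset; bytes_emitted=3
After char 4 ('r'=43): chars_in_quartet=1 acc=0x2B bytes_emitted=3
After char 5 ('e'=30): chars_in_quartet=2 acc=0xADE bytes_emitted=3

Answer: 2 0xADE 3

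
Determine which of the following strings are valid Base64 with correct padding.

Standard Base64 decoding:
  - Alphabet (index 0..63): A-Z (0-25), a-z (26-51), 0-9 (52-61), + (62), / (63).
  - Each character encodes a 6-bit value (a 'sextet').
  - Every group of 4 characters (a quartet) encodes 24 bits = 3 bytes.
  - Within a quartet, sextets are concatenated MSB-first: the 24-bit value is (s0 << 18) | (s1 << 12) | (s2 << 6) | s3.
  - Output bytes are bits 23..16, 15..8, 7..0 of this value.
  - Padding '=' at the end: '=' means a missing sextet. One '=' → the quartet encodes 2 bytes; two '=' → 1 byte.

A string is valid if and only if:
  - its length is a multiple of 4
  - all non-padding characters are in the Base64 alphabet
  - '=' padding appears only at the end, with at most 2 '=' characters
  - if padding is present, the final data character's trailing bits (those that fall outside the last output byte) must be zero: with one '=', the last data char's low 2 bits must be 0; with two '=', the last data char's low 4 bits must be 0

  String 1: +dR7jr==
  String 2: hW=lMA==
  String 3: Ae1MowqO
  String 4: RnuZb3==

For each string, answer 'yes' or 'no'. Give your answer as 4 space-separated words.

String 1: '+dR7jr==' → invalid (bad trailing bits)
String 2: 'hW=lMA==' → invalid (bad char(s): ['=']; '=' in middle)
String 3: 'Ae1MowqO' → valid
String 4: 'RnuZb3==' → invalid (bad trailing bits)

Answer: no no yes no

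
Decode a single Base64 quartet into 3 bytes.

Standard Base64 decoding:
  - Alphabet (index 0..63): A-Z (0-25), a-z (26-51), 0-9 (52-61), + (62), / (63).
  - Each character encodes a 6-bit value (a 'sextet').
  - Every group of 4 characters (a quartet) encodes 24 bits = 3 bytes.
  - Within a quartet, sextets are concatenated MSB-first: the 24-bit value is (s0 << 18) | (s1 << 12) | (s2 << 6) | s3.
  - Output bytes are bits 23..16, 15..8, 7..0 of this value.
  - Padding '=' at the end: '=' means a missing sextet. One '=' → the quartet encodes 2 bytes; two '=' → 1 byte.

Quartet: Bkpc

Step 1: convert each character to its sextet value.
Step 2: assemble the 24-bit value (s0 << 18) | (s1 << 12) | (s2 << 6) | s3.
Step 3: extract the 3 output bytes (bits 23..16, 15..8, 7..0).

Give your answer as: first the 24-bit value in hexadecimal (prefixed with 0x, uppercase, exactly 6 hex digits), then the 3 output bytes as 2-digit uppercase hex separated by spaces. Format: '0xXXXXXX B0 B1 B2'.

Sextets: B=1, k=36, p=41, c=28
24-bit: (1<<18) | (36<<12) | (41<<6) | 28
      = 0x040000 | 0x024000 | 0x000A40 | 0x00001C
      = 0x064A5C
Bytes: (v>>16)&0xFF=06, (v>>8)&0xFF=4A, v&0xFF=5C

Answer: 0x064A5C 06 4A 5C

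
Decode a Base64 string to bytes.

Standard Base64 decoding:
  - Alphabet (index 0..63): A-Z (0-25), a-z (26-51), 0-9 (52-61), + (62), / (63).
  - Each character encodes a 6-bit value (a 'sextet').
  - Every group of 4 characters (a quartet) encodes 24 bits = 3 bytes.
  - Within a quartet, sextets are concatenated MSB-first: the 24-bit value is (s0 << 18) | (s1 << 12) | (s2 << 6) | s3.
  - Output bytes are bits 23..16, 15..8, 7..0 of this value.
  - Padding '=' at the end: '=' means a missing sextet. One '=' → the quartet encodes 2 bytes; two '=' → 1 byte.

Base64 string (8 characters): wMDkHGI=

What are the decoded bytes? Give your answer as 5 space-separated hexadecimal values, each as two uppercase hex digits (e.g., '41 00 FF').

Answer: C0 C0 E4 1C 62

Derivation:
After char 0 ('w'=48): chars_in_quartet=1 acc=0x30 bytes_emitted=0
After char 1 ('M'=12): chars_in_quartet=2 acc=0xC0C bytes_emitted=0
After char 2 ('D'=3): chars_in_quartet=3 acc=0x30303 bytes_emitted=0
After char 3 ('k'=36): chars_in_quartet=4 acc=0xC0C0E4 -> emit C0 C0 E4, reset; bytes_emitted=3
After char 4 ('H'=7): chars_in_quartet=1 acc=0x7 bytes_emitted=3
After char 5 ('G'=6): chars_in_quartet=2 acc=0x1C6 bytes_emitted=3
After char 6 ('I'=8): chars_in_quartet=3 acc=0x7188 bytes_emitted=3
Padding '=': partial quartet acc=0x7188 -> emit 1C 62; bytes_emitted=5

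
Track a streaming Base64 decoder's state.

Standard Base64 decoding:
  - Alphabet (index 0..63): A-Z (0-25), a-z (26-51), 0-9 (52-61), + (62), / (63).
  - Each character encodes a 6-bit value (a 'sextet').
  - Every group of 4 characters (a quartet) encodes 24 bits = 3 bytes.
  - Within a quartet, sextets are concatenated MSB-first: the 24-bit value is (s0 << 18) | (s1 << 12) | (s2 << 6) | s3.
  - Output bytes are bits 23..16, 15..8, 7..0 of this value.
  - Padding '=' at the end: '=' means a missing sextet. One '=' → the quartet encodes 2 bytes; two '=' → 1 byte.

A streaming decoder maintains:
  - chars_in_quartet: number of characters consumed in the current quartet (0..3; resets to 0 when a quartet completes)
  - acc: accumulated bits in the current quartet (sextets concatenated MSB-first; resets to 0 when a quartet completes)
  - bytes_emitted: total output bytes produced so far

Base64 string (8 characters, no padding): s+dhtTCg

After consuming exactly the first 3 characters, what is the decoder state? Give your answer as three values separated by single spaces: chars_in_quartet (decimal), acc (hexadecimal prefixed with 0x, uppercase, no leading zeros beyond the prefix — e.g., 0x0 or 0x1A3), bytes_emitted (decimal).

Answer: 3 0x2CF9D 0

Derivation:
After char 0 ('s'=44): chars_in_quartet=1 acc=0x2C bytes_emitted=0
After char 1 ('+'=62): chars_in_quartet=2 acc=0xB3E bytes_emitted=0
After char 2 ('d'=29): chars_in_quartet=3 acc=0x2CF9D bytes_emitted=0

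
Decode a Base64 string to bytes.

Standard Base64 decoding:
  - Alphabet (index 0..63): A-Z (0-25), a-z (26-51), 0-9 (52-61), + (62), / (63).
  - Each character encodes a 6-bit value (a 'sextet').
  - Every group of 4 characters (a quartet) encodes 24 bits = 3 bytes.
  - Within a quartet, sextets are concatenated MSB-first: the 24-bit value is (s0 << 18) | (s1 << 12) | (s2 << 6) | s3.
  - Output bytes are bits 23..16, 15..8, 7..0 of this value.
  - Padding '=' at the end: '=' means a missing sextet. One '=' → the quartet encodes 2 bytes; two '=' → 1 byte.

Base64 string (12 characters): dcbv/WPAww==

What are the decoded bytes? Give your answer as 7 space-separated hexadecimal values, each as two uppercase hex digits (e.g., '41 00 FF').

After char 0 ('d'=29): chars_in_quartet=1 acc=0x1D bytes_emitted=0
After char 1 ('c'=28): chars_in_quartet=2 acc=0x75C bytes_emitted=0
After char 2 ('b'=27): chars_in_quartet=3 acc=0x1D71B bytes_emitted=0
After char 3 ('v'=47): chars_in_quartet=4 acc=0x75C6EF -> emit 75 C6 EF, reset; bytes_emitted=3
After char 4 ('/'=63): chars_in_quartet=1 acc=0x3F bytes_emitted=3
After char 5 ('W'=22): chars_in_quartet=2 acc=0xFD6 bytes_emitted=3
After char 6 ('P'=15): chars_in_quartet=3 acc=0x3F58F bytes_emitted=3
After char 7 ('A'=0): chars_in_quartet=4 acc=0xFD63C0 -> emit FD 63 C0, reset; bytes_emitted=6
After char 8 ('w'=48): chars_in_quartet=1 acc=0x30 bytes_emitted=6
After char 9 ('w'=48): chars_in_quartet=2 acc=0xC30 bytes_emitted=6
Padding '==': partial quartet acc=0xC30 -> emit C3; bytes_emitted=7

Answer: 75 C6 EF FD 63 C0 C3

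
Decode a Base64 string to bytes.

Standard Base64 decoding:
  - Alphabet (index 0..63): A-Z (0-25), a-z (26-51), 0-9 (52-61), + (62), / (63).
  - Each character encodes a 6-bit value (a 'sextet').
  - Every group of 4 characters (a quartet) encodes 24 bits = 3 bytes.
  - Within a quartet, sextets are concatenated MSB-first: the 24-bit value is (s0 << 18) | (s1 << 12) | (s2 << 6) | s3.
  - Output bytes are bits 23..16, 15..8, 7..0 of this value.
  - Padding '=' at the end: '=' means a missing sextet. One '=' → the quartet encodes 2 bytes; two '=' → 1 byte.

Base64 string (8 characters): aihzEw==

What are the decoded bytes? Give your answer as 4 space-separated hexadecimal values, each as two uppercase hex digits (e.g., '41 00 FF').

Answer: 6A 28 73 13

Derivation:
After char 0 ('a'=26): chars_in_quartet=1 acc=0x1A bytes_emitted=0
After char 1 ('i'=34): chars_in_quartet=2 acc=0x6A2 bytes_emitted=0
After char 2 ('h'=33): chars_in_quartet=3 acc=0x1A8A1 bytes_emitted=0
After char 3 ('z'=51): chars_in_quartet=4 acc=0x6A2873 -> emit 6A 28 73, reset; bytes_emitted=3
After char 4 ('E'=4): chars_in_quartet=1 acc=0x4 bytes_emitted=3
After char 5 ('w'=48): chars_in_quartet=2 acc=0x130 bytes_emitted=3
Padding '==': partial quartet acc=0x130 -> emit 13; bytes_emitted=4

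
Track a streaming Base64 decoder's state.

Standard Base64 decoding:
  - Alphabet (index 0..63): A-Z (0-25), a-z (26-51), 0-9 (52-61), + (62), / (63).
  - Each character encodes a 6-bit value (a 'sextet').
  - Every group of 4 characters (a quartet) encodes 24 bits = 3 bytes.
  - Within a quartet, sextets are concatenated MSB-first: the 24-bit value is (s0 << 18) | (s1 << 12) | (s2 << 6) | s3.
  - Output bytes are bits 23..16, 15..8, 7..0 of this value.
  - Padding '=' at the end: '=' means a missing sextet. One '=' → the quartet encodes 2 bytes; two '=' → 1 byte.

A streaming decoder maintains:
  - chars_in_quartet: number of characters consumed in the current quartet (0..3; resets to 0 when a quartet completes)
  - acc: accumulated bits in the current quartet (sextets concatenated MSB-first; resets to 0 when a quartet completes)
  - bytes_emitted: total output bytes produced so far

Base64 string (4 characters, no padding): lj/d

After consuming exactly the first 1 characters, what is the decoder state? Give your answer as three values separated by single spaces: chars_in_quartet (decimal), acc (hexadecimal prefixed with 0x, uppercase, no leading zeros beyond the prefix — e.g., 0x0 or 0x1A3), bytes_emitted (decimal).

Answer: 1 0x25 0

Derivation:
After char 0 ('l'=37): chars_in_quartet=1 acc=0x25 bytes_emitted=0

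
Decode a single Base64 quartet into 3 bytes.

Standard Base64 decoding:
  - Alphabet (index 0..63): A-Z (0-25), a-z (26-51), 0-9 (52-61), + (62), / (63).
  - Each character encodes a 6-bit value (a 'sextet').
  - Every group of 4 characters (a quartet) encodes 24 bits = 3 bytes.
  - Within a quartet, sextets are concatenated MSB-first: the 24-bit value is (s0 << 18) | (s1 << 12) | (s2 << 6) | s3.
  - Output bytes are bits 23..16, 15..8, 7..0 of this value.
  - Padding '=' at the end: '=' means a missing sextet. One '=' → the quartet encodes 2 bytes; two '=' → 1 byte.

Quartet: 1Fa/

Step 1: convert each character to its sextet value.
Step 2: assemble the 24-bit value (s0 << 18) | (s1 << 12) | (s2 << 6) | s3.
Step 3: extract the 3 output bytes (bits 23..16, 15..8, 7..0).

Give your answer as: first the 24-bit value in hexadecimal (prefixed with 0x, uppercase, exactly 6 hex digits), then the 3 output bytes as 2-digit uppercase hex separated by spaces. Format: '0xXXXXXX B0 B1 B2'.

Answer: 0xD456BF D4 56 BF

Derivation:
Sextets: 1=53, F=5, a=26, /=63
24-bit: (53<<18) | (5<<12) | (26<<6) | 63
      = 0xD40000 | 0x005000 | 0x000680 | 0x00003F
      = 0xD456BF
Bytes: (v>>16)&0xFF=D4, (v>>8)&0xFF=56, v&0xFF=BF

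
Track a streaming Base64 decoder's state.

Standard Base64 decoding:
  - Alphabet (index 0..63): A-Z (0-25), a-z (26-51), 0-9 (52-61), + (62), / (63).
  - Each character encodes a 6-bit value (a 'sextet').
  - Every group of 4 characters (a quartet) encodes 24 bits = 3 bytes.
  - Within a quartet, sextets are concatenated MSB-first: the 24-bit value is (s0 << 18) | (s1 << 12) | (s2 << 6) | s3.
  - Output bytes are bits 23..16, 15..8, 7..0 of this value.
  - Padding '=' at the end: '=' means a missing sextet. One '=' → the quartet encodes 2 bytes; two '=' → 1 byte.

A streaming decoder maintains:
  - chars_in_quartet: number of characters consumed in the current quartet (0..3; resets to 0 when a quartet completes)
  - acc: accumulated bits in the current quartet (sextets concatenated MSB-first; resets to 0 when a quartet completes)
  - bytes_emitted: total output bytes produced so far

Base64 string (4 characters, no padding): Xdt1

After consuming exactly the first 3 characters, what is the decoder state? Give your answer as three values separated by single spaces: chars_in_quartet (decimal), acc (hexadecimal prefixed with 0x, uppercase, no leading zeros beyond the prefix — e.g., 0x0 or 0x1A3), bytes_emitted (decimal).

Answer: 3 0x1776D 0

Derivation:
After char 0 ('X'=23): chars_in_quartet=1 acc=0x17 bytes_emitted=0
After char 1 ('d'=29): chars_in_quartet=2 acc=0x5DD bytes_emitted=0
After char 2 ('t'=45): chars_in_quartet=3 acc=0x1776D bytes_emitted=0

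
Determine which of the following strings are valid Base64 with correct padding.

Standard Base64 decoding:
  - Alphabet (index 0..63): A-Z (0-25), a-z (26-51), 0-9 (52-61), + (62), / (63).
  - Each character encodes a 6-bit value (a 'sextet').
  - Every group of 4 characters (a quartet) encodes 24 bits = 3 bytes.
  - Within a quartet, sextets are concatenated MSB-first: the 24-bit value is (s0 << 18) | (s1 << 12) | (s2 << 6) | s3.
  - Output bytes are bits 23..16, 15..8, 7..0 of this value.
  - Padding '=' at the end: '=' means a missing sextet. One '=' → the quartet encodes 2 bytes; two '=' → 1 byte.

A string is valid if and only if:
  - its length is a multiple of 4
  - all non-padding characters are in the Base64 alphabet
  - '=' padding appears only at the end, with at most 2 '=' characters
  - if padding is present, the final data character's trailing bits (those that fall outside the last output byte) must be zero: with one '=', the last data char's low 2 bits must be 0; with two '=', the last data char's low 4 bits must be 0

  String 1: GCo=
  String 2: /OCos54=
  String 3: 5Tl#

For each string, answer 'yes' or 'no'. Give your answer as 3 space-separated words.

String 1: 'GCo=' → valid
String 2: '/OCos54=' → valid
String 3: '5Tl#' → invalid (bad char(s): ['#'])

Answer: yes yes no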